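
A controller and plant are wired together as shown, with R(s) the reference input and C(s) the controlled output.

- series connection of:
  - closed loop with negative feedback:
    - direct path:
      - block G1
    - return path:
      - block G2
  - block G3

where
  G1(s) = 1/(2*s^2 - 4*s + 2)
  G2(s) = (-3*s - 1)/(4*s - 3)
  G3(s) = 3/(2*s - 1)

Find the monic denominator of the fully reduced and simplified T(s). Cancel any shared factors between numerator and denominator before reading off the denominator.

(1) close the feedback loop around G1, G2; result (4*s - 3)/(8*s^3 - 22*s^2 + 17*s - 7)
(2) series reduction of [G1/(1+G1*G2)], G3; result (12*s - 9)/(16*s^4 - 52*s^3 + 56*s^2 - 31*s + 7)
T(s) is the step-2 result (common factors already cancelled). Leading coefficient of the denominator: 16. Divide through by 16 for the monic polynomial.

Final answer: s^4 - 13*s^3/4 + 7*s^2/2 - 31*s/16 + 7/16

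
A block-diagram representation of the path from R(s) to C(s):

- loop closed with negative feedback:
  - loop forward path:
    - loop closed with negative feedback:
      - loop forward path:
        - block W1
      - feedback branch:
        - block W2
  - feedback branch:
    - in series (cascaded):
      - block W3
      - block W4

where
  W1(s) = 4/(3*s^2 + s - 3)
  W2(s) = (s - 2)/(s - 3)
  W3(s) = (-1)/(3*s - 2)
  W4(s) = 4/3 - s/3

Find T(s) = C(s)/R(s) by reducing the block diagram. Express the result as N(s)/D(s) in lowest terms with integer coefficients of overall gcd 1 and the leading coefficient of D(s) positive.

[1] collapse the loop (W1 forward, W2 return), giving (4*s - 12)/(3*s^3 - 8*s^2 - 2*s + 1)
[2] combine W3, W4 in series, giving (s - 4)/(9*s - 6)
[3] feedback reduction of [W1/(1+W1*W2)], (W3*W4); the result is T(s) itself (integer coefficients, no common factor, positive leading denominator coefficient)

Therefore the answer is (36*s^2 - 132*s + 72)/(27*s^4 - 90*s^3 + 34*s^2 - 7*s + 42).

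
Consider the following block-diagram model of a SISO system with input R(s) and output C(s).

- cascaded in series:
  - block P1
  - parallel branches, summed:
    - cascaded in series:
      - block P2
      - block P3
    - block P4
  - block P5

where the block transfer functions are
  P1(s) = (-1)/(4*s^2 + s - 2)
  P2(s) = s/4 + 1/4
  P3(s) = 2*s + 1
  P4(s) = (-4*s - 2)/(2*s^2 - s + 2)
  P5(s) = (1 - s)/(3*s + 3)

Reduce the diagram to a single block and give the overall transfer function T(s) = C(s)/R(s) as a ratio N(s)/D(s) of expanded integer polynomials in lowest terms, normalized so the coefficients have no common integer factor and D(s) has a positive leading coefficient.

First reduce the diagram to T(s).

Step 1: multiply P2, P3 (series): s^2/2 + 3*s/4 + 1/4
Step 2: add (P2*P3), P4 (parallel): (4*s^4 + 4*s^3 + 3*s^2 - 11*s - 6)/(8*s^2 - 4*s + 8)
Step 3: series reduction of P1, ((P2*P3)+P4), P5; the result is T(s) itself (integer coefficients, no common factor, positive leading denominator coefficient)

Answer: (4*s^5 - s^3 - 14*s^2 + 5*s + 6)/(96*s^5 + 72*s^4 + 12*s^3 + 84*s^2 - 48)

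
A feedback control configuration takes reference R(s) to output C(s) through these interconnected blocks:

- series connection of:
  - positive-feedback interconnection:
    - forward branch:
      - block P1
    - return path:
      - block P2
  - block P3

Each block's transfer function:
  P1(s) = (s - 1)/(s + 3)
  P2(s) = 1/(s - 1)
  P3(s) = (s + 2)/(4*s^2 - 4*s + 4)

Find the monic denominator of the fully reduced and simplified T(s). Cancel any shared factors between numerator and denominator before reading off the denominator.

[1] apply the feedback formula to P1, P2: (s - 1)/(s + 2)
[2] multiply [P1/(1-P1*P2)], P3 (series): (s - 1)/(4*s^2 - 4*s + 4)
T(s) is the step-2 result (common factors already cancelled). Leading coefficient of the denominator: 4. Divide through by 4 for the monic polynomial.

Hence the answer: s^2 - s + 1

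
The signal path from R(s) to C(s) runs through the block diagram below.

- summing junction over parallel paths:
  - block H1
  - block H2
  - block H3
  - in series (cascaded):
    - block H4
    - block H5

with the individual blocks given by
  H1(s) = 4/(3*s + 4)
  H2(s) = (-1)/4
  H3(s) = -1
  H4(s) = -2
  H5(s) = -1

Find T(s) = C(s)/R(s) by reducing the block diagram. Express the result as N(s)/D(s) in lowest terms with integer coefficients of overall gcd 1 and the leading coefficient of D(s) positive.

[1] multiply H4, H5 (series); result 2
[2] parallel reduction of H1, H2, H3, (H4*H5); the result is T(s) itself (integer coefficients, no common factor, positive leading denominator coefficient)

Hence the answer: (9*s + 28)/(12*s + 16)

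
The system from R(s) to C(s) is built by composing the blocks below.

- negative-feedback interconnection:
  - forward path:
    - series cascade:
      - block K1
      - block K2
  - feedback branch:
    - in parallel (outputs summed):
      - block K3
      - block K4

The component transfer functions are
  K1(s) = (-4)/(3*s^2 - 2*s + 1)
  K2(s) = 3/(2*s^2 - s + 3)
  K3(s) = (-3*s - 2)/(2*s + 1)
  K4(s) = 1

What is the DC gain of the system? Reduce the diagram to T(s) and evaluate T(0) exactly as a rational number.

Step 1 - combine K1, K2 in series: (-12)/(6*s^4 - 7*s^3 + 13*s^2 - 7*s + 3)
Step 2 - combine K3, K4 in parallel: (-s - 1)/(2*s + 1)
Step 3 - reduce the feedback loop with forward (K1*K2) and return (K3+K4): (-24*s - 12)/(12*s^5 - 8*s^4 + 19*s^3 - s^2 + 11*s + 15)
The step-3 result is T(s). Setting s = 0: T(0) = -12/15 = -4/5.

Final answer: -4/5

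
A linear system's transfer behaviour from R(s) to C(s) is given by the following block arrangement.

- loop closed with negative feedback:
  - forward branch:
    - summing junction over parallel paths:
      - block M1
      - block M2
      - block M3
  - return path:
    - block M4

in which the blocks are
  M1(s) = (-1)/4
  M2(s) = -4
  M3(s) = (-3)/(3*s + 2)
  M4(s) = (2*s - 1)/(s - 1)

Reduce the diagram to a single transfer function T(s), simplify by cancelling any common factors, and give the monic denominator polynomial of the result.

1. add M1, M2, M3 (parallel): (-51*s - 46)/(12*s + 8)
2. feedback reduction of (M1+M2+M3), M4: (51*s^2 - 5*s - 46)/(90*s^2 + 45*s - 38)
T(s) is the step-2 result (common factors already cancelled). Leading coefficient of the denominator: 90. Divide through by 90 for the monic polynomial.

Answer: s^2 + s/2 - 19/45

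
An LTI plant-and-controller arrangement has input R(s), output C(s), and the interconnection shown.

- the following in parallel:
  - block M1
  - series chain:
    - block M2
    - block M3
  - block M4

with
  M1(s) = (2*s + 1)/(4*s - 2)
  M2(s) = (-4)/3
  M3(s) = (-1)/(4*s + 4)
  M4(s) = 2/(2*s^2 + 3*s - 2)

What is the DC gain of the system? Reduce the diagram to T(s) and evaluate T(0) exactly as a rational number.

Answer: -7/6

Working:
(1) combine M2, M3 in series, giving 1/(3*s + 3)
(2) parallel reduction of M1, (M2*M3), M4, giving (6*s^3 + 25*s^2 + 39*s + 14)/(12*s^3 + 30*s^2 + 6*s - 12)
The step-2 result is T(s). Setting s = 0: T(0) = 14/(-12) = -7/6.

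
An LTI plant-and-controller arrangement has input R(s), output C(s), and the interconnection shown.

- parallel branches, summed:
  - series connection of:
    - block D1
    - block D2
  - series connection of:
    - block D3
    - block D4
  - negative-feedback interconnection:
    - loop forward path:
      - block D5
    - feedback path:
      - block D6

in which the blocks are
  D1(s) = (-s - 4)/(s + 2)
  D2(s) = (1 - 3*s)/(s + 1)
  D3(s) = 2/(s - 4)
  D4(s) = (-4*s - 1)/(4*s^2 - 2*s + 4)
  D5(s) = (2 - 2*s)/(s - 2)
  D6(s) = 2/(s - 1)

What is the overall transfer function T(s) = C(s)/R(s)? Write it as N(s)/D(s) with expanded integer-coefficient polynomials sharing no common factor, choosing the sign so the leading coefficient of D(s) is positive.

Step 1. combine D1, D2 in series -> (3*s^2 + 11*s - 4)/(s^2 + 3*s + 2)
Step 2. cascade D3, D4 -> (-4*s - 1)/(2*s^3 - 9*s^2 + 6*s - 8)
Step 3. reduce the feedback loop with forward D5 and return D6 -> (2 - 2*s)/(s - 6)
Step 4. combine (D1*D2), (D3*D4), [D5/(1+D5*D6)] in parallel, which is the overall transfer function T(s) = C(s)/R(s) in lowest terms

Therefore the answer is (2*s^6 - 31*s^5 - 35*s^4 + 605*s^3 - 505*s^2 + 776*s - 212)/(2*s^6 - 15*s^5 + s^4 + 94*s^3 + 36*s^2 + 56*s + 96).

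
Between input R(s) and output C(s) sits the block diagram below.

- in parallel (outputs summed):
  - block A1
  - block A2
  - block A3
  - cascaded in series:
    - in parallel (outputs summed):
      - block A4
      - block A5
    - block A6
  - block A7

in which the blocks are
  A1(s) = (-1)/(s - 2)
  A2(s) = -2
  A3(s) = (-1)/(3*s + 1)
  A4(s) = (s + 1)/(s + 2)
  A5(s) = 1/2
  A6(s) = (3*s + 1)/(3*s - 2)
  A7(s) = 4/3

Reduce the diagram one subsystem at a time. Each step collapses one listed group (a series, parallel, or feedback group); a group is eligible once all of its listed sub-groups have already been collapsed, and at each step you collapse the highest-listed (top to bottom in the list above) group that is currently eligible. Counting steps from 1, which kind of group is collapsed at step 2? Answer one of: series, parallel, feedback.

Reducing step by step:

Step 1. reduce the parallel group A4, A5
Step 2. cascade (A4+A5), A6
Step 3. reduce the parallel group A1, A2, A3, ((A4+A5)*A6), A7
Step 2 collapses a series group.

Answer: series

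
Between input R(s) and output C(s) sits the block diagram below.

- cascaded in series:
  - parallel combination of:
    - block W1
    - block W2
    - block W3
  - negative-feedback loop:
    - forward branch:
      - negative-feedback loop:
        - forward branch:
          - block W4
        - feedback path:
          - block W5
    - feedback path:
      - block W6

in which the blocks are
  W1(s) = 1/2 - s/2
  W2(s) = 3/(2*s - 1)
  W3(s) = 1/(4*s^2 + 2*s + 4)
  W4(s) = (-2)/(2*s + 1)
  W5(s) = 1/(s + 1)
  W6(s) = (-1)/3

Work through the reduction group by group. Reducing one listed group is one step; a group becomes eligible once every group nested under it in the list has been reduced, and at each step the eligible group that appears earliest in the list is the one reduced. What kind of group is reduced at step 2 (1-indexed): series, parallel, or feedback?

The answer is feedback.

Reasoning:
Step 1: add W1, W2, W3 (parallel)
Step 2: feedback reduction of W4, W5
Step 3: collapse the loop ([W4/(1+W4*W5)] forward, W6 return)
Step 4: series reduction of (W1+W2+W3), [[W4/(1+W4*W5)]/(1+[W4/(1+W4*W5)]*W6)]
The group at step 2 is a feedback group.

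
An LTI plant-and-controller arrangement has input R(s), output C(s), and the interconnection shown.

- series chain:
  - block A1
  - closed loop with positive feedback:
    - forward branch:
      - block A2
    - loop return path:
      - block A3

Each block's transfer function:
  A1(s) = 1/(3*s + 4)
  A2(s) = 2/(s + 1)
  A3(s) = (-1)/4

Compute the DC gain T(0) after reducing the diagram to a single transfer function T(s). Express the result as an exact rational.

Reducing step by step:

Step 1. close the feedback loop around A2, A3 = 4/(2*s + 3)
Step 2. cascade A1, [A2/(1-A2*A3)] = 4/(6*s^2 + 17*s + 12)
The step-2 result is T(s). Setting s = 0: T(0) = 4/12 = 1/3.

Answer: 1/3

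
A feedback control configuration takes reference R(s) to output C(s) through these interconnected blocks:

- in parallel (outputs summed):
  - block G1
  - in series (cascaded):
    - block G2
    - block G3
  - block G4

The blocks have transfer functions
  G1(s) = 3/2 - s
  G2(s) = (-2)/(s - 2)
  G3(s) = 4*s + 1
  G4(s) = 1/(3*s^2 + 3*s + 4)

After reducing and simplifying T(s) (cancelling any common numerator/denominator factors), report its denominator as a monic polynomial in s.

[1] cascade G2, G3 gives (-8*s - 2)/(s - 2)
[2] add G1, (G2*G3), G4 (parallel) gives (-6*s^4 - 33*s^3 - 65*s^2 - 64*s - 44)/(6*s^3 - 6*s^2 - 4*s - 16)
No further cancellation is possible in the step-2 result, so that is T(s). Its denominator becomes monic after dividing by the leading coefficient 6.

Hence the answer: s^3 - s^2 - 2*s/3 - 8/3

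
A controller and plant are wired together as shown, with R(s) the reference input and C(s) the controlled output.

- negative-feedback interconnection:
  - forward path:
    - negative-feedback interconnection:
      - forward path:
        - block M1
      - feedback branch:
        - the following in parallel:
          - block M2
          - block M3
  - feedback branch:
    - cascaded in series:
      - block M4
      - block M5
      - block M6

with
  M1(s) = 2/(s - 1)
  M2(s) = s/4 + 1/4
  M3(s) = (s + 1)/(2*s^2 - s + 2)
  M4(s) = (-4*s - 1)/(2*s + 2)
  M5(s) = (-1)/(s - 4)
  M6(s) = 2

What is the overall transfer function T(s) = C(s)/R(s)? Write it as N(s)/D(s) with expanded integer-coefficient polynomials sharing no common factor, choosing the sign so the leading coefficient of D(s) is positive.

1. sum the parallel branches M2, M3, giving (2*s^3 + s^2 + 5*s + 6)/(8*s^2 - 4*s + 8)
2. apply the feedback formula to M1, (M2+M3), giving (8*s^2 - 4*s + 8)/(6*s^3 - 5*s^2 + 11*s + 2)
3. cascade M4, M5, M6, giving (4*s + 1)/(s^2 - 3*s - 4)
4. feedback reduction of [M1/(1+M1*(M2+M3))], (M4*M5*M6): this yields T(s), and no further normalization is needed

Hence the answer: (8*s^4 - 28*s^3 - 12*s^2 - 8*s - 32)/(6*s^5 - 23*s^4 + 34*s^3 - 19*s^2 - 22*s)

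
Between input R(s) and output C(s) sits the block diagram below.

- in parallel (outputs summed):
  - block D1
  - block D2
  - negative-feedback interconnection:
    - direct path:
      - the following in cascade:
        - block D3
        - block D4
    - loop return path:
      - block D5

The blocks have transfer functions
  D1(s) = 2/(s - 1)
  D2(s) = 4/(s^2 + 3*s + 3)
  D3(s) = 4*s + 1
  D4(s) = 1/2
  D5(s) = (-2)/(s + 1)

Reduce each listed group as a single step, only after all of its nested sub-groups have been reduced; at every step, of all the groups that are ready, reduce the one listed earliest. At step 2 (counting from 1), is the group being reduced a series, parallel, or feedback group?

Step 1. multiply D3, D4 (series)
Step 2. close the feedback loop around (D3*D4), D5
Step 3. combine D1, D2, [(D3*D4)/(1+(D3*D4)*D5)] in parallel
Step 2 collapses a feedback group.

Answer: feedback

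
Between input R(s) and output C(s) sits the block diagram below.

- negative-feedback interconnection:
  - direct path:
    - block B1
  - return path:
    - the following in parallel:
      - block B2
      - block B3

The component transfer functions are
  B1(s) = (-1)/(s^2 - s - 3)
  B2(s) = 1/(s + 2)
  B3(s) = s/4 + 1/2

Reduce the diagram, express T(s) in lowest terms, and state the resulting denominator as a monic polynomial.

[1] sum the parallel branches B2, B3 gives (s^2 + 4*s + 8)/(4*s + 8)
[2] collapse the loop (B1 forward, (B2+B3) return) gives (-4*s - 8)/(4*s^3 + 3*s^2 - 24*s - 32)
The result of step 2 is T(s) in lowest terms. Its denominator has leading coefficient 4; dividing the denominator through by 4 makes it monic.

Therefore the answer is s^3 + 3*s^2/4 - 6*s - 8.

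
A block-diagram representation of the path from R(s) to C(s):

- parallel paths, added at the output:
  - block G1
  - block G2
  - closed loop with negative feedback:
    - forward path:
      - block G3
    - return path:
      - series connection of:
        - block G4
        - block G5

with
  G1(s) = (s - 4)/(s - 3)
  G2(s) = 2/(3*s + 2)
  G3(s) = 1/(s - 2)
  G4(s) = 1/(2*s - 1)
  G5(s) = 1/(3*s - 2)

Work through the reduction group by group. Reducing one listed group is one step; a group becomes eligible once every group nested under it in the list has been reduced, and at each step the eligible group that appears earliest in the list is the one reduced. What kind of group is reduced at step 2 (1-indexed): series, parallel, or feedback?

Step 1 - combine G4, G5 in series
Step 2 - reduce the feedback loop with forward G3 and return (G4*G5)
Step 3 - reduce the parallel group G1, G2, [G3/(1+G3*(G4*G5))]
At step 2 the group reduced is feedback.

Therefore the answer is feedback.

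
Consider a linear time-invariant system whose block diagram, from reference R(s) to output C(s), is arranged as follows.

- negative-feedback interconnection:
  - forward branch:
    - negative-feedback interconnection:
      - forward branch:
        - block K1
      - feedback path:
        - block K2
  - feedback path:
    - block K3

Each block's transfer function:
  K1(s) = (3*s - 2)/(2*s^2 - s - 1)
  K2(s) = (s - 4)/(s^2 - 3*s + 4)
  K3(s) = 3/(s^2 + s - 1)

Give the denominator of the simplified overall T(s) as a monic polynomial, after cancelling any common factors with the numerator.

First reduce the diagram to T(s).

Step 1: feedback reduction of K1, K2; result (3*s^3 - 11*s^2 + 18*s - 8)/(2*s^4 - 7*s^3 + 13*s^2 - 15*s + 4)
Step 2: feedback reduction of [K1/(1+K1*K2)], K3; result (3*s^5 - 8*s^4 + 4*s^3 + 21*s^2 - 26*s + 8)/(2*s^6 - 5*s^5 + 4*s^4 + 14*s^3 - 57*s^2 + 73*s - 28)
No further cancellation is possible in the step-2 result, so that is T(s). Its denominator becomes monic after dividing by the leading coefficient 2.

Answer: s^6 - 5*s^5/2 + 2*s^4 + 7*s^3 - 57*s^2/2 + 73*s/2 - 14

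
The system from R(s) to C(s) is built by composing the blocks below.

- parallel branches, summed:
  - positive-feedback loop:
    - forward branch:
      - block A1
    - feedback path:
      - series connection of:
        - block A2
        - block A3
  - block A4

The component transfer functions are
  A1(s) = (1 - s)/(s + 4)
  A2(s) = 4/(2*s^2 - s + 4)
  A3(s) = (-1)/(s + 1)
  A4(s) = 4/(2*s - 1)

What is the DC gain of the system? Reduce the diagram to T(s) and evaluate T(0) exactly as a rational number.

Step 1 - multiply A2, A3 (series) = (-4)/(2*s^3 + s^2 + 3*s + 4)
Step 2 - apply the feedback formula to A1, (A2*A3) = (-2*s^4 + s^3 - 2*s^2 - s + 4)/(2*s^4 + 9*s^3 + 7*s^2 + 12*s + 20)
Step 3 - parallel reduction of [A1/(1-A1*(A2*A3))], A4 = (-4*s^5 + 12*s^4 + 31*s^3 + 28*s^2 + 57*s + 76)/(4*s^5 + 16*s^4 + 5*s^3 + 17*s^2 + 28*s - 20)
Step 3 gives the overall T(s). Then T(0) = 76/(-20) = -19/5.

Final answer: -19/5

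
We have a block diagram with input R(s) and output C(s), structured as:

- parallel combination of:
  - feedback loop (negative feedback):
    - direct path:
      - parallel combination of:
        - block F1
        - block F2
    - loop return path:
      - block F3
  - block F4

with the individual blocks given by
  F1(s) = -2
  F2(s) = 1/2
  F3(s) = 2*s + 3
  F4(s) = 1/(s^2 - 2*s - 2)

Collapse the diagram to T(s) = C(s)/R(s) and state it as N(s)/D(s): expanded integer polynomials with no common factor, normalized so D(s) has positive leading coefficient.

Step 1 - parallel reduction of F1, F2 gives (-3)/2
Step 2 - apply the feedback formula to (F1+F2), F3 gives 3/(6*s + 7)
Step 3 - reduce the parallel group [(F1+F2)/(1+(F1+F2)*F3)], F4, which is the overall transfer function T(s) = C(s)/R(s) in lowest terms

Hence the answer: (3*s^2 + 1)/(6*s^3 - 5*s^2 - 26*s - 14)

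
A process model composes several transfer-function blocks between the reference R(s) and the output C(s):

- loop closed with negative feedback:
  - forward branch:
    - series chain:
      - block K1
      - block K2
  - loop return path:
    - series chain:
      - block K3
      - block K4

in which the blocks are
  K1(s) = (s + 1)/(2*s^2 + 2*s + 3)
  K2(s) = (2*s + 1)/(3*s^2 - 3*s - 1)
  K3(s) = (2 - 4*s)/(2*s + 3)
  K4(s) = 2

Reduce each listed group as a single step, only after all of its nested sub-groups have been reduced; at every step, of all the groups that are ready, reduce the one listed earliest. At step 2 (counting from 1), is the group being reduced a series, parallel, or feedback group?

The answer is series.

Reasoning:
(1) multiply K1, K2 (series)
(2) cascade K3, K4
(3) collapse the loop ((K1*K2) forward, (K3*K4) return)
Step 2: series.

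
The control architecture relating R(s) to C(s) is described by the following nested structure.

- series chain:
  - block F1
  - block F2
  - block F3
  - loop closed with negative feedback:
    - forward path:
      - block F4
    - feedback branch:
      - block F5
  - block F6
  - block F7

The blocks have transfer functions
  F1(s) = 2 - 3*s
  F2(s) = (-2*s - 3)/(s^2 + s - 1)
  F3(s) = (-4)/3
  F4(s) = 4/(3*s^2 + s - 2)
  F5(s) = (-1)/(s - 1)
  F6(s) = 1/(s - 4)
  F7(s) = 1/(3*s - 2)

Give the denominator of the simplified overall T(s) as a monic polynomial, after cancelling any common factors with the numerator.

Step 1 - close the feedback loop around F4, F5 -> (4*s - 4)/(3*s^3 - 2*s^2 - 3*s - 2)
Step 2 - reduce the series chain F1, F2, F3, [F4/(1+F4*F5)], F6, F7 -> (-32*s^2 - 16*s + 48)/(9*s^6 - 33*s^5 - 36*s^4 + 87*s^3 + 39*s^2 - 6*s - 24)
The result of step 2 is T(s) in lowest terms. Its denominator has leading coefficient 9; dividing the denominator through by 9 makes it monic.

Final answer: s^6 - 11*s^5/3 - 4*s^4 + 29*s^3/3 + 13*s^2/3 - 2*s/3 - 8/3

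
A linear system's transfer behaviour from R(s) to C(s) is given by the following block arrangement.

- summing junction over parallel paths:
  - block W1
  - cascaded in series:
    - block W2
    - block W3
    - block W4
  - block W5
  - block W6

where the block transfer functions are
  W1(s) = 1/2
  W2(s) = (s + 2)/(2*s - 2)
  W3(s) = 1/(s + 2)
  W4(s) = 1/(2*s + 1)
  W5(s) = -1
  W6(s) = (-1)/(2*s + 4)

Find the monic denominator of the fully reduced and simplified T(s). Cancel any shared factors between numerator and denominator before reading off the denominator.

Answer: s^3 + 3*s^2/2 - 3*s/2 - 1

Working:
[1] series reduction of W2, W3, W4, giving 1/(4*s^2 - 2*s - 2)
[2] sum the parallel branches W1, (W2*W3*W4), W5, W6, giving (-2*s^3 - 5*s^2 + 5*s + 5)/(4*s^3 + 6*s^2 - 6*s - 4)
That last expression is T(s), already simplified. Scaling its denominator by 1/4 (the reciprocal of the leading coefficient) yields the monic denominator.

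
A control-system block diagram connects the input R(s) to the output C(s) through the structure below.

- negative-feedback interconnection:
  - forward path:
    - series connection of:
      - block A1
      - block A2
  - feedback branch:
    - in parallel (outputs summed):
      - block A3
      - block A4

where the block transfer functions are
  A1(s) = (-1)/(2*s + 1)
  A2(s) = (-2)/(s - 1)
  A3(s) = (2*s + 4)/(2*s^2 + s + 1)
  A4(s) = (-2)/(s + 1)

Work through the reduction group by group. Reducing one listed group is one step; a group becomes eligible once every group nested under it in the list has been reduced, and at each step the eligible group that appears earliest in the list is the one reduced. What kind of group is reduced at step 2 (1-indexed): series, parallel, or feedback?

Step 1 - reduce the series chain A1, A2
Step 2 - combine A3, A4 in parallel
Step 3 - feedback reduction of (A1*A2), (A3+A4)
Step 2: parallel.

Final answer: parallel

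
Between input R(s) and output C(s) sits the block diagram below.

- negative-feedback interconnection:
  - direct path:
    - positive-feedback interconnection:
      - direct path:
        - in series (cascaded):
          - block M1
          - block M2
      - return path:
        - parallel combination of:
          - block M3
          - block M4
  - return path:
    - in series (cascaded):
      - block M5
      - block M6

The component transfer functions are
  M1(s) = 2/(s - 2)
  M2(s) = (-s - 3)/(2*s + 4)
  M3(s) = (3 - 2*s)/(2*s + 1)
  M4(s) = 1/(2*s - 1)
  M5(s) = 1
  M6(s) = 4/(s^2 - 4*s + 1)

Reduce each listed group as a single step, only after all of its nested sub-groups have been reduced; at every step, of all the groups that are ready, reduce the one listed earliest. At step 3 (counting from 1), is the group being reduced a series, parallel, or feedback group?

Step 1: series reduction of M1, M2
Step 2: parallel reduction of M3, M4
Step 3: feedback reduction of (M1*M2), (M3+M4)
Step 4: reduce the series chain M5, M6
Step 5: collapse the loop ([(M1*M2)/(1-(M1*M2)*(M3+M4))] forward, (M5*M6) return)
The group at step 3 is a feedback group.

Hence the answer: feedback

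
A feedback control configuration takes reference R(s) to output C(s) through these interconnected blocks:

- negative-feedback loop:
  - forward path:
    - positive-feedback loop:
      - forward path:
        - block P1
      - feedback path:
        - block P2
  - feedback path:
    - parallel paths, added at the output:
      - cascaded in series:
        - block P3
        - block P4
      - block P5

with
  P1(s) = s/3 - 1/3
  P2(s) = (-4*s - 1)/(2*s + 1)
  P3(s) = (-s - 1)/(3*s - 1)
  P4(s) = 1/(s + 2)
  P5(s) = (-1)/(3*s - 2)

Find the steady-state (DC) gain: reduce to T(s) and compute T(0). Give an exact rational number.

Step 1. apply the feedback formula to P1, P2 -> (2*s^2 - s - 1)/(4*s^2 + 3*s + 2)
Step 2. cascade P3, P4 -> (-s - 1)/(3*s^2 + 5*s - 2)
Step 3. add (P3*P4), P5 (parallel) -> (-6*s^2 - 6*s + 4)/(9*s^3 + 9*s^2 - 16*s + 4)
Step 4. feedback reduction of [P1/(1-P1*P2)], ((P3*P4)+P5) -> (18*s^5 + 9*s^4 - 50*s^3 + 15*s^2 + 12*s - 4)/(36*s^5 + 51*s^4 - 25*s^3 + 6*s^2 - 18*s + 4)
That last expression is T(s); at s = 0 only the constant terms survive, so T(0) = -4/4 = -1.

Final answer: -1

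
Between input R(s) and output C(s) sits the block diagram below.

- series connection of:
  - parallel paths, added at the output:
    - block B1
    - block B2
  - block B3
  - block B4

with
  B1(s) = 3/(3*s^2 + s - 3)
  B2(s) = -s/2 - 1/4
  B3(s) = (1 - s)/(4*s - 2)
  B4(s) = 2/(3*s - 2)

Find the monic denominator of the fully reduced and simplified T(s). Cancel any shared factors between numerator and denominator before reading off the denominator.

Step 1 - reduce the parallel group B1, B2 = (-6*s^3 - 5*s^2 + 5*s + 15)/(12*s^2 + 4*s - 12)
Step 2 - series reduction of (B1+B2), B3, B4 = (6*s^4 - s^3 - 10*s^2 - 10*s + 15)/(72*s^4 - 60*s^3 - 76*s^2 + 92*s - 24)
The result of step 2 is T(s) in lowest terms. Its denominator has leading coefficient 72; dividing the denominator through by 72 makes it monic.

Hence the answer: s^4 - 5*s^3/6 - 19*s^2/18 + 23*s/18 - 1/3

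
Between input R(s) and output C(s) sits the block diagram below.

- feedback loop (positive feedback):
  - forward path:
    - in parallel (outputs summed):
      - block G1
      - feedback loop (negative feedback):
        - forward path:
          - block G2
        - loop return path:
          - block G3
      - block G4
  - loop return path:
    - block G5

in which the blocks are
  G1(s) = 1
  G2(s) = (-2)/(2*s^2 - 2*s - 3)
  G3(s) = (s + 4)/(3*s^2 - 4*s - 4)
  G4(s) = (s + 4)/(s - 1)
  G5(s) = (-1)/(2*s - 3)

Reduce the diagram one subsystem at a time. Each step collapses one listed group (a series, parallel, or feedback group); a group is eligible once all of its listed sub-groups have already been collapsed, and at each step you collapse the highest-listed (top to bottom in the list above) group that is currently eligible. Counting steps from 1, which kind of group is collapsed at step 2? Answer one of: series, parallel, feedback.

Reducing step by step:

(1) reduce the feedback loop with forward G2 and return G3
(2) combine G1, [G2/(1+G2*G3)], G4 in parallel
(3) collapse the loop ((G1+[G2/(1+G2*G3)]+G4) forward, G5 return)
So the answer for step 2 is parallel.

Answer: parallel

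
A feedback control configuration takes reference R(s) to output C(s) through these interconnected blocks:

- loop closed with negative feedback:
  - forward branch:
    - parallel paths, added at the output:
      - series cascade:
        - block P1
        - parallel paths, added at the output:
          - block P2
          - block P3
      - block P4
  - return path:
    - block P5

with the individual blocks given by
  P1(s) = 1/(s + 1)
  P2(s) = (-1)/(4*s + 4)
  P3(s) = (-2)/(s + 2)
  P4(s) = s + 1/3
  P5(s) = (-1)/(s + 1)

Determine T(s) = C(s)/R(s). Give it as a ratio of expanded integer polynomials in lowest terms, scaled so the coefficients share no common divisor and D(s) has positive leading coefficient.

[1] combine P2, P3 in parallel = (-9*s - 10)/(4*s^2 + 12*s + 8)
[2] reduce the series chain P1, (P2+P3) = (-9*s - 10)/(4*s^3 + 16*s^2 + 20*s + 8)
[3] combine (P1*(P2+P3)), P4 in parallel = (12*s^4 + 52*s^3 + 76*s^2 + 17*s - 22)/(12*s^3 + 48*s^2 + 60*s + 24)
[4] collapse the loop (((P1*(P2+P3))+P4) forward, P5 return), giving the overall T(s)

Final answer: (12*s^5 + 64*s^4 + 128*s^3 + 93*s^2 - 5*s - 22)/(8*s^3 + 32*s^2 + 67*s + 46)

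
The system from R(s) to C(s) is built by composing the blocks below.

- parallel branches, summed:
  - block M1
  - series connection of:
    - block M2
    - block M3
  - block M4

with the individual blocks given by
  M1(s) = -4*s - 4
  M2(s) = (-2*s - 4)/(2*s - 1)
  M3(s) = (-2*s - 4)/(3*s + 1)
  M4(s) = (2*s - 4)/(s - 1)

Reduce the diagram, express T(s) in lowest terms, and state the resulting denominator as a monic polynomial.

Step 1: combine M2, M3 in series gives (4*s^2 + 16*s + 16)/(6*s^2 - s - 1)
Step 2: parallel reduction of M1, (M2*M3), M4 gives (-24*s^4 + 20*s^3 + 14*s^2 - 2*s - 16)/(6*s^3 - 7*s^2 + 1)
That last expression is T(s), already simplified. Scaling its denominator by 1/6 (the reciprocal of the leading coefficient) yields the monic denominator.

Hence the answer: s^3 - 7*s^2/6 + 1/6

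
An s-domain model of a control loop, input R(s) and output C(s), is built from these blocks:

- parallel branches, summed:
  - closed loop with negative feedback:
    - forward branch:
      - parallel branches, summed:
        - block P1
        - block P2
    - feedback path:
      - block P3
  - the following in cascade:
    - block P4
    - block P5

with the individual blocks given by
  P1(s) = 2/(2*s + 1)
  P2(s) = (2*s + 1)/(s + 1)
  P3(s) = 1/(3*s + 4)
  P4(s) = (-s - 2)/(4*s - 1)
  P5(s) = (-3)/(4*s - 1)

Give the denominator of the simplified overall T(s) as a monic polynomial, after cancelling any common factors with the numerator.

Step 1 - combine P1, P2 in parallel gives (4*s^2 + 6*s + 3)/(2*s^2 + 3*s + 1)
Step 2 - apply the feedback formula to (P1+P2), P3 gives (12*s^3 + 34*s^2 + 33*s + 12)/(6*s^3 + 21*s^2 + 21*s + 7)
Step 3 - combine P4, P5 in series gives (3*s + 6)/(16*s^2 - 8*s + 1)
Step 4 - combine [(P1+P2)/(1+(P1+P2)*P3)], (P4*P5) in parallel gives (192*s^5 + 466*s^4 + 367*s^3 + 151*s^2 + 84*s + 54)/(96*s^5 + 288*s^4 + 174*s^3 - 35*s^2 - 35*s + 7)
That last expression is T(s), already simplified. Scaling its denominator by 1/96 (the reciprocal of the leading coefficient) yields the monic denominator.

Hence the answer: s^5 + 3*s^4 + 29*s^3/16 - 35*s^2/96 - 35*s/96 + 7/96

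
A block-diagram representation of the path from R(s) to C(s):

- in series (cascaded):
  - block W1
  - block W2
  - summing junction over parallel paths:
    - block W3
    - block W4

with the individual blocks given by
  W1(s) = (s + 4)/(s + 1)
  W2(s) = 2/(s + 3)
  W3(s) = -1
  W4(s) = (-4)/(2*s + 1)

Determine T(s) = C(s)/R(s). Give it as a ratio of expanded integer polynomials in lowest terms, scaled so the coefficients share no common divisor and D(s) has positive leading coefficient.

1. parallel reduction of W3, W4, giving (-2*s - 5)/(2*s + 1)
2. combine W1, W2, (W3+W4) in series, which is the overall transfer function T(s) = C(s)/R(s) in lowest terms

Answer: (-4*s^2 - 26*s - 40)/(2*s^3 + 9*s^2 + 10*s + 3)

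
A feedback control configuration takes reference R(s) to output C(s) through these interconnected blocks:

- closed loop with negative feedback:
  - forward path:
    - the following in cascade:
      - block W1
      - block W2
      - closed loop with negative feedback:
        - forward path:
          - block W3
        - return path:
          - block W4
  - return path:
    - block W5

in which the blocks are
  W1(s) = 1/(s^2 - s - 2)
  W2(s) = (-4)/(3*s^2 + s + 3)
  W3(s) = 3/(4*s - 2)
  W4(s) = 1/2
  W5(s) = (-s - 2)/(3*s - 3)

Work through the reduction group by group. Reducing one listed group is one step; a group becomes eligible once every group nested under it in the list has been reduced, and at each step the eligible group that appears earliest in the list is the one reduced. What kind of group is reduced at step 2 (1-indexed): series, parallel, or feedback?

Step 1 - reduce the feedback loop with forward W3 and return W4
Step 2 - series reduction of W1, W2, [W3/(1+W3*W4)]
Step 3 - reduce the feedback loop with forward (W1*W2*[W3/(1+W3*W4)]) and return W5
Step 2: series.

Final answer: series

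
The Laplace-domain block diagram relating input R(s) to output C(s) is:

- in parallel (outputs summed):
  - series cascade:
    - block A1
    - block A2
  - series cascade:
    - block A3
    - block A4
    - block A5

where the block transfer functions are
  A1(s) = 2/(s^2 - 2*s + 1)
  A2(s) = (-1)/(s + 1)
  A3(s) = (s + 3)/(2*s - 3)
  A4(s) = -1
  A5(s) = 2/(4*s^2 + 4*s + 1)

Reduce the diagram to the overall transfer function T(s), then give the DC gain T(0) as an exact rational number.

The answer is 0.

Reasoning:
[1] cascade A1, A2; result (-2)/(s^3 - s^2 - s + 1)
[2] multiply A3, A4, A5 (series); result (-2*s - 6)/(8*s^3 - 4*s^2 - 10*s - 3)
[3] parallel reduction of (A1*A2), (A3*A4*A5); result (-2*s^4 - 20*s^3 + 16*s^2 + 24*s)/(8*s^6 - 12*s^5 - 14*s^4 + 19*s^3 + 9*s^2 - 7*s - 3)
The step-3 result is T(s). Setting s = 0: T(0) = 0/(-3) = 0.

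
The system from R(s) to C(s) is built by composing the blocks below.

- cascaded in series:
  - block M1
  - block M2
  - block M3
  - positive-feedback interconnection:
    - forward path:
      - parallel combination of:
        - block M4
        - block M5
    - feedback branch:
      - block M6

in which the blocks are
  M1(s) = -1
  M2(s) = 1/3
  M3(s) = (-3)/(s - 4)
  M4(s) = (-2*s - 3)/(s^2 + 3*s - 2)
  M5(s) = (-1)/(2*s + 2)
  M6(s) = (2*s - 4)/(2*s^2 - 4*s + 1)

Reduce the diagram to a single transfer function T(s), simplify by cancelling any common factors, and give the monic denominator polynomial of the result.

The answer is s^6 - 2*s^5 - 12*s^4 + 31*s^3/2 - 9*s^2/2 + 21*s + 20.

Reasoning:
[1] parallel reduction of M4, M5 = (-5*s^2 - 13*s - 4)/(2*s^3 + 8*s^2 + 2*s - 4)
[2] feedback reduction of (M4+M5), M6 = (-10*s^4 - 6*s^3 + 39*s^2 + 3*s - 4)/(4*s^5 + 8*s^4 - 16*s^3 - 2*s^2 - 26*s - 20)
[3] combine M1, M2, M3, [(M4+M5)/(1-(M4+M5)*M6)] in series = (-10*s^4 - 6*s^3 + 39*s^2 + 3*s - 4)/(4*s^6 - 8*s^5 - 48*s^4 + 62*s^3 - 18*s^2 + 84*s + 80)
Step 3 gives the fully reduced T(s), with no common factor left to cancel. The denominator's leading coefficient is 4, so divide each of its coefficients by 4 to get the monic form.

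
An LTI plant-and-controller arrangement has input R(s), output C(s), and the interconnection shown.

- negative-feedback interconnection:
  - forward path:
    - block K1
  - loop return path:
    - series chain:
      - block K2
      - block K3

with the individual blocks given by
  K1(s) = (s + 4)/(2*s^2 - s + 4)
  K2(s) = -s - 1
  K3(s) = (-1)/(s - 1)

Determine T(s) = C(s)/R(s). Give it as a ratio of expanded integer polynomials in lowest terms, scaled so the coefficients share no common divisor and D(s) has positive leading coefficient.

Reducing step by step:

1. combine K2, K3 in series = (s + 1)/(s - 1)
2. apply the feedback formula to K1, (K2*K3), giving the overall T(s)

Answer: (s^2 + 3*s - 4)/(2*s^3 - 2*s^2 + 10*s)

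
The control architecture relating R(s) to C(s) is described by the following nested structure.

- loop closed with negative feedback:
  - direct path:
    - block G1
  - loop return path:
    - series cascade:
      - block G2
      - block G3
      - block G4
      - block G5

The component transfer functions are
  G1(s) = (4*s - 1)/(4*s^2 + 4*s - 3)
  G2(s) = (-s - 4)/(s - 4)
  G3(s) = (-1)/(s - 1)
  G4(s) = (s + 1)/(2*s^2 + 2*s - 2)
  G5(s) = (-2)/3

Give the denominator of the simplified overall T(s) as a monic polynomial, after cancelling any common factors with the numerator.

Step 1: multiply G2, G3, G4, G5 (series): (-s^2 - 5*s - 4)/(3*s^4 - 12*s^3 - 6*s^2 + 27*s - 12)
Step 2: feedback reduction of G1, (G2*G3*G4*G5): (12*s^5 - 51*s^4 - 12*s^3 + 114*s^2 - 75*s + 12)/(12*s^6 - 36*s^5 - 81*s^4 + 116*s^3 + 59*s^2 - 140*s + 40)
That last expression is T(s), already simplified. Scaling its denominator by 1/12 (the reciprocal of the leading coefficient) yields the monic denominator.

Therefore the answer is s^6 - 3*s^5 - 27*s^4/4 + 29*s^3/3 + 59*s^2/12 - 35*s/3 + 10/3.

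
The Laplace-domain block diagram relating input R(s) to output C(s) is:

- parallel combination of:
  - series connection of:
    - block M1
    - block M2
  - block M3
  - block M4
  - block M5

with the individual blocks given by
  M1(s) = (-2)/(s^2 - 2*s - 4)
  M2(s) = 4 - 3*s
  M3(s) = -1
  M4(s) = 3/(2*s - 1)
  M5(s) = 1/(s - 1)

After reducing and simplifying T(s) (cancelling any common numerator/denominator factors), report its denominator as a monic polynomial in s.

The answer is s^4 - 7*s^3/2 - s^2/2 + 5*s - 2.

Reasoning:
Step 1 - multiply M1, M2 (series); result (6*s - 8)/(s^2 - 2*s - 4)
Step 2 - add (M1*M2), M3, M4, M5 (parallel); result (-2*s^4 + 24*s^3 - 47*s^2 + 8*s + 12)/(2*s^4 - 7*s^3 - s^2 + 10*s - 4)
That last expression is T(s), already simplified. Scaling its denominator by 1/2 (the reciprocal of the leading coefficient) yields the monic denominator.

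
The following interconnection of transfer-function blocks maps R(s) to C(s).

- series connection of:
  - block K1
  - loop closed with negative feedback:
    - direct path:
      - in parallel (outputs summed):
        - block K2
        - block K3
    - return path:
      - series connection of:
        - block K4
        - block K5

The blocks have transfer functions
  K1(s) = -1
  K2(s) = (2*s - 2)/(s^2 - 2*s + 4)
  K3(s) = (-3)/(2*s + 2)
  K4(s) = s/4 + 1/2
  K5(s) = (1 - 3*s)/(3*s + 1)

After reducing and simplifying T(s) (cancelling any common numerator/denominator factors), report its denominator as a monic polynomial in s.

Step 1 - add K2, K3 (parallel) = (s^2 + 6*s - 16)/(2*s^3 - 2*s^2 + 4*s + 8)
Step 2 - cascade K4, K5 = (-3*s^2 - 5*s + 2)/(12*s + 4)
Step 3 - apply the feedback formula to (K2+K3), (K4*K5) = (12*s^3 + 76*s^2 - 168*s - 64)/(21*s^4 - 39*s^3 + 60*s^2 + 204*s)
Step 4 - combine K1, [(K2+K3)/(1+(K2+K3)*(K4*K5))] in series = (-12*s^3 - 76*s^2 + 168*s + 64)/(21*s^4 - 39*s^3 + 60*s^2 + 204*s)
That last expression is T(s), already simplified. Scaling its denominator by 1/21 (the reciprocal of the leading coefficient) yields the monic denominator.

Answer: s^4 - 13*s^3/7 + 20*s^2/7 + 68*s/7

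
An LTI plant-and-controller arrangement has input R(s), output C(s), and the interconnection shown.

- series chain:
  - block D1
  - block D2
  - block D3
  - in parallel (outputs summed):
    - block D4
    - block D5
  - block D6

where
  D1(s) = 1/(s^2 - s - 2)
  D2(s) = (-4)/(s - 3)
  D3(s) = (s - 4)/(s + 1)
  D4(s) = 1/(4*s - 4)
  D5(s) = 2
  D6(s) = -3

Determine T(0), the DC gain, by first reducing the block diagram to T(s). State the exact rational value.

The answer is -14.

Reasoning:
[1] sum the parallel branches D4, D5 -> (8*s - 7)/(4*s - 4)
[2] series reduction of D1, D2, D3, (D4+D5), D6 -> (24*s^2 - 117*s + 84)/(s^5 - 4*s^4 + 10*s^2 - s - 6)
Step 2 gives the overall T(s). Then T(0) = 84/(-6) = -14.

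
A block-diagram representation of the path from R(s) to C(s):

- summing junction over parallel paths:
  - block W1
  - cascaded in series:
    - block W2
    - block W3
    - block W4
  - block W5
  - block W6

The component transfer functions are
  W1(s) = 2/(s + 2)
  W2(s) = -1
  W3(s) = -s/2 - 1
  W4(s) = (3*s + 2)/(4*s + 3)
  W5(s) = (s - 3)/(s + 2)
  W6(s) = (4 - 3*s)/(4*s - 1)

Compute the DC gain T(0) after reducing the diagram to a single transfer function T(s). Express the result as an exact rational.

First reduce the diagram to T(s).

Step 1: series reduction of W2, W3, W4: (3*s^2 + 8*s + 4)/(8*s + 6)
Step 2: reduce the parallel group W1, (W2*W3*W4), W5, W6: (12*s^4 + 61*s^3 + 16*s^2 + 42*s + 46)/(32*s^3 + 80*s^2 + 26*s - 12)
Evaluating the step-2 result (the overall T(s)) at s = 0 gives T(0) = 46/(-12) = -23/6.

Answer: -23/6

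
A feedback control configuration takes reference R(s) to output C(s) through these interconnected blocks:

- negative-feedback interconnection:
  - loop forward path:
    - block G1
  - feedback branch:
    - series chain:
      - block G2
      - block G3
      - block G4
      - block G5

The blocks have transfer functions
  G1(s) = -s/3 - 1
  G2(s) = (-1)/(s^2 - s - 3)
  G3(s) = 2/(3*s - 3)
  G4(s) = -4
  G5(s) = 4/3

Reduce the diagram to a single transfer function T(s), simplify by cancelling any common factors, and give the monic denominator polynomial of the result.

Reducing step by step:

Step 1 - reduce the series chain G2, G3, G4, G5 -> 32/(9*s^3 - 18*s^2 - 18*s + 27)
Step 2 - feedback reduction of G1, (G2*G3*G4*G5) -> (-9*s^4 - 9*s^3 + 72*s^2 + 27*s - 81)/(27*s^3 - 54*s^2 - 86*s - 15)
T(s) is the step-2 result (common factors already cancelled). Leading coefficient of the denominator: 27. Divide through by 27 for the monic polynomial.

Answer: s^3 - 2*s^2 - 86*s/27 - 5/9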